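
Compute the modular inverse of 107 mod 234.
35

gcd(107, 234) = 1, so the inverse exists.
Extended Euclidean algorithm on (234, 107):
234 = 2 × 107 + 20  ⟹  20 = (1)·234 + (-2)·107
107 = 5 × 20 + 7  ⟹  7 = (-5)·234 + (11)·107
20 = 2 × 7 + 6  ⟹  6 = (11)·234 + (-24)·107
7 = 1 × 6 + 1  ⟹  1 = (-16)·234 + (35)·107
So (35)·107 ≡ 1 (mod 234), i.e. 107^(-1) ≡ 35 (mod 234).
Check: 107 × 35 = 3745 ≡ 1 (mod 234)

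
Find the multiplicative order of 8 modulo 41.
20

41 is prime, so ord(8) divides φ(41) = 40.
Divisors of 40: 1, 2, 4, 5, 8, 10, 20, 40.
Repeated squaring: 8^1 ≡ 8, 8^2 ≡ 23, 8^4 ≡ 37, 8^8 ≡ 16, 8^16 ≡ 10, 8^32 ≡ 18 (mod 41).
Test 8^d mod 41 for each divisor d in increasing order:
8^1 ≡ 8
8^2 ≡ 23
8^4 ≡ 37
8^5 = 8^4·8^1 ≡ 9
8^8 ≡ 16
8^10 = 8^8·8^2 ≡ 40
8^20 = 8^16·8^4 ≡ 1  ← first divisor giving 1
The order is 20.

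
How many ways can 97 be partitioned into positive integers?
133230930

p(n) counts ways to write n as a sum of positive integers (order ignored).
Euler's pentagonal recurrence: p(k) = p(k-1) + p(k-2) - p(k-5) - p(k-7) + p(k-12) + p(k-15) - ... (offsets j(3j∓1)/2, signs ++--, p(0)=1, p(<0)=0).
DP table for k = 0..96: p(0)=1, p(1)=1, p(2)=2, p(3)=3, p(4)=5, p(5)=7, p(6)=11, p(7)=15, p(8)=22, p(9)=30, p(10)=42, p(11)=56, p(12)=77, p(13)=101, p(14)=135, p(15)=176, p(16)=231, p(17)=297, p(18)=385, p(19)=490, p(20)=627, p(21)=792, p(22)=1002, p(23)=1255, p(24)=1575, p(25)=1958, p(26)=2436, p(27)=3010, p(28)=3718, p(29)=4565, p(30)=5604, p(31)=6842, p(32)=8349, p(33)=10143, p(34)=12310, p(35)=14883, p(36)=17977, p(37)=21637, p(38)=26015, p(39)=31185, p(40)=37338, p(41)=44583, p(42)=53174, p(43)=63261, p(44)=75175, p(45)=89134, p(46)=105558, p(47)=124754, p(48)=147273, p(49)=173525, p(50)=204226, p(51)=239943, p(52)=281589, p(53)=329931, p(54)=386155, p(55)=451276, p(56)=526823, p(57)=614154, p(58)=715220, p(59)=831820, p(60)=966467, p(61)=1121505, p(62)=1300156, p(63)=1505499, p(64)=1741630, p(65)=2012558, p(66)=2323520, p(67)=2679689, p(68)=3087735, p(69)=3554345, p(70)=4087968, p(71)=4697205, p(72)=5392783, p(73)=6185689, p(74)=7089500, p(75)=8118264, p(76)=9289091, p(77)=10619863, p(78)=12132164, p(79)=13848650, p(80)=15796476, p(81)=18004327, p(82)=20506255, p(83)=23338469, p(84)=26543660, p(85)=30167357, p(86)=34262962, p(87)=38887673, p(88)=44108109, p(89)=49995925, p(90)=56634173, p(91)=64112359, p(92)=72533807, p(93)=82010177, p(94)=92669720, p(95)=104651419, p(96)=118114304.
Final step: p(97) = p(96) + p(95) - p(92) - p(90) + p(85) + p(82) - p(75) - p(71) + p(62) + p(57) - p(46) - p(40) + p(27) + p(20) - p(5)
= 118114304 + 104651419 - 72533807 - 56634173 + 30167357 + 20506255 - 8118264 - 4697205 + 1300156 + 614154 - 105558 - 37338 + 3010 + 627 - 7
= 133230930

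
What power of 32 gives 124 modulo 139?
122

Baby-step giant-step with step n = ⌈√139⌉ = 12.
Baby steps 32^j mod 139 (j:value) for j=0..11: 0:1, 1:32, 2:51, 3:103, 4:99, 5:110, 6:45, 7:50, 8:71, 9:48, 10:7, 11:85.
Giant-step multiplier: 32^(-12) ≡ 32^(138-12) = 32^126 ≡ 44 (mod 139).
Giant steps γ_i = 124·44^i mod 139: γ_0=124, γ_1=35, γ_2=11, γ_3=67, γ_4=29, γ_5=25, γ_6=127, γ_7=28, γ_8=120, γ_9=137, γ_10=51 (in table at j=2).
x = i·n + j = 10·12 + 2 = 122.
Check: 32^122 ≡ 124 (mod 139).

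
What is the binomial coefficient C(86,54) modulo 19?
0

Using Lucas' theorem:
Write n=86 and k=54 in base 19:
n in base 19: [4, 10]
k in base 19: [2, 16]
C(86,54) mod 19 = ∏ C(n_i, k_i) mod 19
Digit binomials (mod 19): C(4,2) = 6; C(10,16) = 0 (k_i > n_i)
Product: 6 × 0 = 0 ≡ 0 (mod 19)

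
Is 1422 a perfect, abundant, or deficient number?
abundant

Proper divisors of 1422: sum = 1 + 2 + 3 + 6 + 9 + 18 + 79 + 158 + 237 + 474 + 711 = 1698
Since 1698 > 1422, 1422 is abundant.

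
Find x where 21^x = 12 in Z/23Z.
10

Baby-step giant-step with step n = ⌈√23⌉ = 5.
Baby steps 21^j mod 23 (j:value) for j=0..4: 0:1, 1:21, 2:4, 3:15, 4:16.
Giant-step multiplier: 21^(-5) ≡ 21^(22-5) = 21^17 ≡ 5 (mod 23).
Giant steps γ_i = 12·5^i mod 23: γ_0=12, γ_1=14, γ_2=1 (in table at j=0).
x = i·n + j = 2·5 + 0 = 10.
Check: 21^10 ≡ 12 (mod 23).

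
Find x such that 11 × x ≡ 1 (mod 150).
41

gcd(11, 150) = 1, so the inverse exists.
Extended Euclidean algorithm on (150, 11):
150 = 13 × 11 + 7  ⟹  7 = (1)·150 + (-13)·11
11 = 1 × 7 + 4  ⟹  4 = (-1)·150 + (14)·11
7 = 1 × 4 + 3  ⟹  3 = (2)·150 + (-27)·11
4 = 1 × 3 + 1  ⟹  1 = (-3)·150 + (41)·11
So (41)·11 ≡ 1 (mod 150), i.e. 11^(-1) ≡ 41 (mod 150).
Check: 11 × 41 = 451 ≡ 1 (mod 150)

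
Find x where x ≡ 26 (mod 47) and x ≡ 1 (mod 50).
1201

Using Chinese Remainder Theorem:
M = 47 × 50 = 2350
M1 = 50, M2 = 47
y1 = 50^(-1) mod 47 = 16
y2 = 47^(-1) mod 50 = 33
x = (26×50×16 + 1×47×33) mod 2350 = 1201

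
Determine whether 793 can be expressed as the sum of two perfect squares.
3² + 28² (a=3, b=28)

Factorization: 793 = 13 × 61
By Fermat: n is sum of two squares iff every prime p ≡ 3 (mod 4) appears to even power.
All primes ≡ 3 (mod 4) appear to even power.
Search a = 0, 1, 2, … for 793 - a² a perfect square: first hit at a = 3: 793 - 9 = 784 = 28².
793 = 3² + 28² = 9 + 784 ✓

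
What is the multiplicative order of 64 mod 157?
26

157 is prime, so ord(64) divides φ(157) = 156.
Divisors of 156: 1, 2, 3, 4, 6, 12, 13, 26, 39, 52, 78, 156.
Repeated squaring: 64^1 ≡ 64, 64^2 ≡ 14, 64^4 ≡ 39, 64^8 ≡ 108, 64^16 ≡ 46, 64^32 ≡ 75, 64^64 ≡ 130, 64^128 ≡ 101 (mod 157).
Test 64^d mod 157 for each divisor d in increasing order:
64^1 ≡ 64
64^2 ≡ 14
64^3 = 64^2·64^1 ≡ 111
64^4 ≡ 39
64^6 = 64^4·64^2 ≡ 75
64^12 = 64^8·64^4 ≡ 130
64^13 = 64^8·64^4·64^1 ≡ 156
64^26 = 64^16·64^8·64^2 ≡ 1  ← first divisor giving 1
The order is 26.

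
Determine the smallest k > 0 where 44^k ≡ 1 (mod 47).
46

47 is prime, so ord(44) divides φ(47) = 46.
Divisors of 46: 1, 2, 23, 46.
Repeated squaring: 44^1 ≡ 44, 44^2 ≡ 9, 44^4 ≡ 34, 44^8 ≡ 28, 44^16 ≡ 32, 44^32 ≡ 37 (mod 47).
Test 44^d mod 47 for each divisor d in increasing order:
44^1 ≡ 44
44^2 ≡ 9
44^23 = 44^16·44^4·44^2·44^1 ≡ 46
44^46 = 44^32·44^8·44^4·44^2 ≡ 1  ← first divisor giving 1
The order is 46.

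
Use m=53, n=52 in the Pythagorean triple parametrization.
(105, 5512, 5513)

Euclid's formula: a = m² - n², b = 2mn, c = m² + n²
m = 53, n = 52
a = 53² - 52² = 2809 - 2704 = 105
b = 2 × 53 × 52 = 5512
c = 53² + 52² = 2809 + 2704 = 5513
Verification: 105² + 5512² = 11025 + 30382144 = 30393169 = 5513² ✓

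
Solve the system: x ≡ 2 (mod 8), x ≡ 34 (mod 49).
34

Using Chinese Remainder Theorem:
M = 8 × 49 = 392
M1 = 49, M2 = 8
y1 = 49^(-1) mod 8 = 1
y2 = 8^(-1) mod 49 = 43
x = (2×49×1 + 34×8×43) mod 392 = 34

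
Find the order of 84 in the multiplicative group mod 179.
178

179 is prime, so ord(84) divides φ(179) = 178.
Divisors of 178: 1, 2, 89, 178.
Repeated squaring: 84^1 ≡ 84, 84^2 ≡ 75, 84^4 ≡ 76, 84^8 ≡ 48, 84^16 ≡ 156, 84^32 ≡ 171, 84^64 ≡ 64, 84^128 ≡ 158 (mod 179).
Test 84^d mod 179 for each divisor d in increasing order:
84^1 ≡ 84
84^2 ≡ 75
84^89 = 84^64·84^16·84^8·84^1 ≡ 178
84^178 = 84^128·84^32·84^16·84^2 ≡ 1  ← first divisor giving 1
The order is 178.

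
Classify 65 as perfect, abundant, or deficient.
deficient

Proper divisors of 65: sum = 1 + 5 + 13 = 19
Since 19 < 65, 65 is deficient.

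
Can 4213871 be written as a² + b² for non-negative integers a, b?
Not possible

Factorization: 4213871 = 43^3 × 53
By Fermat: n is sum of two squares iff every prime p ≡ 3 (mod 4) appears to even power.
Prime(s) ≡ 3 (mod 4) with odd exponent: [(43, 3)]
Therefore 4213871 cannot be expressed as a² + b².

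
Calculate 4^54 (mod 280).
176

Repeated squaring. Binary of 54 = 110110.
4^1 ≡ 4 (mod 280); 4^2 ≡ 16 (mod 280); 4^4 ≡ 256 (mod 280); 4^8 ≡ 16 (mod 280); 4^16 ≡ 256 (mod 280); 4^32 ≡ 16 (mod 280)
4^54 = 4^2 × 4^4 × 4^16 × 4^32 ≡ 176 (mod 280)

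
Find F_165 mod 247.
2

Matrix identity: Q^n = [[F_(n+1), F_n], [F_n, F_(n-1)]] with Q = [[1,1],[1,0]].
n = 165 = 10100101₂. Square-and-multiply, entries mod 247:
Q^1 = [[1,1],[1,0]]
Q^2 = (Q^1)² = [[2,1],[1,1]]
Q^5 = (Q^2)²·Q = [[8,5],[5,3]]
Q^10 = (Q^5)² = [[89,55],[55,34]]
Q^20 = (Q^10)² = [[78,96],[96,229]]
Q^41 = (Q^20)²·Q = [[65,233],[233,79]]
Q^82 = (Q^41)² = [[222,207],[207,15]]
Q^165 = (Q^82)²·Q = [[155,2],[2,153]]
F_165 mod 247 = Q^165[0][1] = 2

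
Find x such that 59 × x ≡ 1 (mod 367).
56

gcd(59, 367) = 1, so the inverse exists.
Extended Euclidean algorithm on (367, 59):
367 = 6 × 59 + 13  ⟹  13 = (1)·367 + (-6)·59
59 = 4 × 13 + 7  ⟹  7 = (-4)·367 + (25)·59
13 = 1 × 7 + 6  ⟹  6 = (5)·367 + (-31)·59
7 = 1 × 6 + 1  ⟹  1 = (-9)·367 + (56)·59
So (56)·59 ≡ 1 (mod 367), i.e. 59^(-1) ≡ 56 (mod 367).
Check: 59 × 56 = 3304 ≡ 1 (mod 367)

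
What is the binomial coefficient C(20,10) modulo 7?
5

Using Lucas' theorem:
Write n=20 and k=10 in base 7:
n in base 7: [2, 6]
k in base 7: [1, 3]
C(20,10) mod 7 = ∏ C(n_i, k_i) mod 7
Digit binomials (mod 7): C(2,1) = 2; C(6,3) = 20 ≡ 6
Product: 2 × 6 = 12 ≡ 5 (mod 7)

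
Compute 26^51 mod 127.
122

Repeated squaring. Binary of 51 = 110011.
26^1 ≡ 26 (mod 127); 26^2 ≡ 41 (mod 127); 26^4 ≡ 30 (mod 127); 26^8 ≡ 11 (mod 127); 26^16 ≡ 121 (mod 127); 26^32 ≡ 36 (mod 127)
26^51 = 26^1 × 26^2 × 26^16 × 26^32 ≡ 122 (mod 127)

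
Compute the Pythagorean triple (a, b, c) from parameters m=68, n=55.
(1599, 7480, 7649)

Euclid's formula: a = m² - n², b = 2mn, c = m² + n²
m = 68, n = 55
a = 68² - 55² = 4624 - 3025 = 1599
b = 2 × 68 × 55 = 7480
c = 68² + 55² = 4624 + 3025 = 7649
Verification: 1599² + 7480² = 2556801 + 55950400 = 58507201 = 7649² ✓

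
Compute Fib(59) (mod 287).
40

Matrix identity: Q^n = [[F_(n+1), F_n], [F_n, F_(n-1)]] with Q = [[1,1],[1,0]].
n = 59 = 111011₂. Square-and-multiply, entries mod 287:
Q^1 = [[1,1],[1,0]]
Q^3 = (Q^1)²·Q = [[3,2],[2,1]]
Q^7 = (Q^3)²·Q = [[21,13],[13,8]]
Q^14 = (Q^7)² = [[36,90],[90,233]]
Q^29 = (Q^14)²·Q = [[27,212],[212,102]]
Q^59 = (Q^29)²·Q = [[123,40],[40,83]]
F_59 mod 287 = Q^59[0][1] = 40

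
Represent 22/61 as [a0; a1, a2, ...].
[0; 2, 1, 3, 2, 2]

Euclidean algorithm steps:
22 = 0 × 61 + 22
61 = 2 × 22 + 17
22 = 1 × 17 + 5
17 = 3 × 5 + 2
5 = 2 × 2 + 1
2 = 2 × 1 + 0
Continued fraction: [0; 2, 1, 3, 2, 2]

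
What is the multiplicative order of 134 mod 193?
48

193 is prime, so ord(134) divides φ(193) = 192.
Divisors of 192: 1, 2, 3, 4, 6, 8, 12, 16, 24, 32, 48, 64, 96, 192.
Repeated squaring: 134^1 ≡ 134, 134^2 ≡ 7, 134^4 ≡ 49, 134^8 ≡ 85, 134^16 ≡ 84, 134^32 ≡ 108, 134^64 ≡ 84, 134^128 ≡ 108 (mod 193).
Test 134^d mod 193 for each divisor d in increasing order:
134^1 ≡ 134
134^2 ≡ 7
134^3 = 134^2·134^1 ≡ 166
134^4 ≡ 49
134^6 = 134^4·134^2 ≡ 150
134^8 ≡ 85
134^12 = 134^8·134^4 ≡ 112
134^16 ≡ 84
134^24 = 134^16·134^8 ≡ 192
134^32 ≡ 108
134^48 = 134^32·134^16 ≡ 1  ← first divisor giving 1
The order is 48.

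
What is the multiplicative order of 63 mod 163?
162

163 is prime, so ord(63) divides φ(163) = 162.
Divisors of 162: 1, 2, 3, 6, 9, 18, 27, 54, 81, 162.
Repeated squaring: 63^1 ≡ 63, 63^2 ≡ 57, 63^4 ≡ 152, 63^8 ≡ 121, 63^16 ≡ 134, 63^32 ≡ 26, 63^64 ≡ 24, 63^128 ≡ 87 (mod 163).
Test 63^d mod 163 for each divisor d in increasing order:
63^1 ≡ 63
63^2 ≡ 57
63^3 = 63^2·63^1 ≡ 5
63^6 = 63^4·63^2 ≡ 25
63^9 = 63^8·63^1 ≡ 125
63^18 = 63^16·63^2 ≡ 140
63^27 = 63^16·63^8·63^2·63^1 ≡ 59
63^54 = 63^32·63^16·63^4·63^2 ≡ 58
63^81 = 63^64·63^16·63^1 ≡ 162
63^162 = 63^128·63^32·63^2 ≡ 1  ← first divisor giving 1
The order is 162.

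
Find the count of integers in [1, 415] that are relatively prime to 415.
328

415 = 5 × 83
φ(n) = n × ∏(1 - 1/p) for each prime p dividing n
φ(415) = 415 × (1 - 1/5) × (1 - 1/83) = 328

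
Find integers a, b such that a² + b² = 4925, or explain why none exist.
5² + 70² (a=5, b=70)

Factorization: 4925 = 5^2 × 197
By Fermat: n is sum of two squares iff every prime p ≡ 3 (mod 4) appears to even power.
All primes ≡ 3 (mod 4) appear to even power.
Search a = 0, 1, 2, … for 4925 - a² a perfect square: first hit at a = 5: 4925 - 25 = 4900 = 70².
4925 = 5² + 70² = 25 + 4900 ✓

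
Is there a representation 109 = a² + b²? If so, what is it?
3² + 10² (a=3, b=10)

Factorization: 109 = 109
By Fermat: n is sum of two squares iff every prime p ≡ 3 (mod 4) appears to even power.
All primes ≡ 3 (mod 4) appear to even power.
Search a = 0, 1, 2, … for 109 - a² a perfect square: first hit at a = 3: 109 - 9 = 100 = 10².
109 = 3² + 10² = 9 + 100 ✓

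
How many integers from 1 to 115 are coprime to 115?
88

115 = 5 × 23
φ(n) = n × ∏(1 - 1/p) for each prime p dividing n
φ(115) = 115 × (1 - 1/5) × (1 - 1/23) = 88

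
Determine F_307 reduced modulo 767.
417

Matrix identity: Q^n = [[F_(n+1), F_n], [F_n, F_(n-1)]] with Q = [[1,1],[1,0]].
n = 307 = 100110011₂. Square-and-multiply, entries mod 767:
Q^1 = [[1,1],[1,0]]
Q^2 = (Q^1)² = [[2,1],[1,1]]
Q^4 = (Q^2)² = [[5,3],[3,2]]
Q^9 = (Q^4)²·Q = [[55,34],[34,21]]
Q^19 = (Q^9)²·Q = [[629,346],[346,283]]
Q^38 = (Q^19)² = [[700,315],[315,385]]
Q^76 = (Q^38)² = [[169,460],[460,476]]
Q^153 = (Q^76)²·Q = [[728,90],[90,638]]
Q^307 = (Q^153)²·Q = [[637,417],[417,220]]
F_307 mod 767 = Q^307[0][1] = 417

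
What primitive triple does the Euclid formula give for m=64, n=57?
(847, 7296, 7345)

Euclid's formula: a = m² - n², b = 2mn, c = m² + n²
m = 64, n = 57
a = 64² - 57² = 4096 - 3249 = 847
b = 2 × 64 × 57 = 7296
c = 64² + 57² = 4096 + 3249 = 7345
Verification: 847² + 7296² = 717409 + 53231616 = 53949025 = 7345² ✓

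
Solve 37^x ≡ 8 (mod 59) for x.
57

Baby-step giant-step with step n = ⌈√59⌉ = 8.
Baby steps 37^j mod 59 (j:value) for j=0..7: 0:1, 1:37, 2:12, 3:31, 4:26, 5:18, 6:17, 7:39.
Giant-step multiplier: 37^(-8) ≡ 37^(58-8) = 37^50 ≡ 35 (mod 59).
Giant steps γ_i = 8·35^i mod 59: γ_0=8, γ_1=44, γ_2=6, γ_3=33, γ_4=34, γ_5=10, γ_6=55, γ_7=37 (in table at j=1).
x = i·n + j = 7·8 + 1 = 57.
Check: 37^57 ≡ 8 (mod 59).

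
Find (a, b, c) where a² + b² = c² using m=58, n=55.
(339, 6380, 6389)

Euclid's formula: a = m² - n², b = 2mn, c = m² + n²
m = 58, n = 55
a = 58² - 55² = 3364 - 3025 = 339
b = 2 × 58 × 55 = 6380
c = 58² + 55² = 3364 + 3025 = 6389
Verification: 339² + 6380² = 114921 + 40704400 = 40819321 = 6389² ✓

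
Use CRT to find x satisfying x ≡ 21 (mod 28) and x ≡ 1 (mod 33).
133

Using Chinese Remainder Theorem:
M = 28 × 33 = 924
M1 = 33, M2 = 28
y1 = 33^(-1) mod 28 = 17
y2 = 28^(-1) mod 33 = 13
x = (21×33×17 + 1×28×13) mod 924 = 133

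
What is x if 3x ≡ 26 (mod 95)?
x ≡ 72 (mod 95)

gcd(3, 95) = 1, which divides 26, so solutions exist.
Find 3^(-1) mod 95 by the extended Euclidean algorithm:
95 = 31 × 3 + 2  ⟹  2 = (1)·95 + (-31)·3
3 = 1 × 2 + 1  ⟹  1 = (-1)·95 + (32)·3
So (32)·3 ≡ 1 (mod 95), i.e. 3^(-1) ≡ 32 (mod 95).
x ≡ 32 × 26 = 832 ≡ 72 (mod 95).
Check: 3 × 72 = 216 ≡ 26 (mod 95).
Unique solution: x ≡ 72 (mod 95)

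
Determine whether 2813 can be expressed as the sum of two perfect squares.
2² + 53² (a=2, b=53)

Factorization: 2813 = 29 × 97
By Fermat: n is sum of two squares iff every prime p ≡ 3 (mod 4) appears to even power.
All primes ≡ 3 (mod 4) appear to even power.
Search a = 0, 1, 2, … for 2813 - a² a perfect square: first hit at a = 2: 2813 - 4 = 2809 = 53².
2813 = 2² + 53² = 4 + 2809 ✓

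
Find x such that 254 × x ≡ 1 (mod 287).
200

gcd(254, 287) = 1, so the inverse exists.
Extended Euclidean algorithm on (287, 254):
287 = 1 × 254 + 33  ⟹  33 = (1)·287 + (-1)·254
254 = 7 × 33 + 23  ⟹  23 = (-7)·287 + (8)·254
33 = 1 × 23 + 10  ⟹  10 = (8)·287 + (-9)·254
23 = 2 × 10 + 3  ⟹  3 = (-23)·287 + (26)·254
10 = 3 × 3 + 1  ⟹  1 = (77)·287 + (-87)·254
So (-87)·254 ≡ 1 (mod 287), i.e. 254^(-1) ≡ -87 ≡ 200 (mod 287).
Check: 254 × 200 = 50800 ≡ 1 (mod 287)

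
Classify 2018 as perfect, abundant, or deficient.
deficient

Proper divisors of 2018: sum = 1 + 2 + 1009 = 1012
Since 1012 < 2018, 2018 is deficient.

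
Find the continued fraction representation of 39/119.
[0; 3, 19, 2]

Euclidean algorithm steps:
39 = 0 × 119 + 39
119 = 3 × 39 + 2
39 = 19 × 2 + 1
2 = 2 × 1 + 0
Continued fraction: [0; 3, 19, 2]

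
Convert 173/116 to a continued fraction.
[1; 2, 28, 2]

Euclidean algorithm steps:
173 = 1 × 116 + 57
116 = 2 × 57 + 2
57 = 28 × 2 + 1
2 = 2 × 1 + 0
Continued fraction: [1; 2, 28, 2]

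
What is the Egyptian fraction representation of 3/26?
1/9 + 1/234

Greedy algorithm:
3/26: ceiling(26/3) = 9, use 1/9
1/234: ceiling(234/1) = 234, use 1/234
Result: 3/26 = 1/9 + 1/234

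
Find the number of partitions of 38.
26015

p(n) counts ways to write n as a sum of positive integers (order ignored).
Euler's pentagonal recurrence: p(k) = p(k-1) + p(k-2) - p(k-5) - p(k-7) + p(k-12) + p(k-15) - ... (offsets j(3j∓1)/2, signs ++--, p(0)=1, p(<0)=0).
DP table for k = 0..37: p(0)=1, p(1)=1, p(2)=2, p(3)=3, p(4)=5, p(5)=7, p(6)=11, p(7)=15, p(8)=22, p(9)=30, p(10)=42, p(11)=56, p(12)=77, p(13)=101, p(14)=135, p(15)=176, p(16)=231, p(17)=297, p(18)=385, p(19)=490, p(20)=627, p(21)=792, p(22)=1002, p(23)=1255, p(24)=1575, p(25)=1958, p(26)=2436, p(27)=3010, p(28)=3718, p(29)=4565, p(30)=5604, p(31)=6842, p(32)=8349, p(33)=10143, p(34)=12310, p(35)=14883, p(36)=17977, p(37)=21637.
Final step: p(38) = p(37) + p(36) - p(33) - p(31) + p(26) + p(23) - p(16) - p(12) + p(3)
= 21637 + 17977 - 10143 - 6842 + 2436 + 1255 - 231 - 77 + 3
= 26015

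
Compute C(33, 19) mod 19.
1

Using Lucas' theorem:
Write n=33 and k=19 in base 19:
n in base 19: [1, 14]
k in base 19: [1, 0]
C(33,19) mod 19 = ∏ C(n_i, k_i) mod 19
Digit binomials (mod 19): C(1,1) = 1; C(14,0) = 1
Product: 1 × 1 = 1 ≡ 1 (mod 19)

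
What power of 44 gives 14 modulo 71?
49

Baby-step giant-step with step n = ⌈√71⌉ = 9.
Baby steps 44^j mod 71 (j:value) for j=0..8: 0:1, 1:44, 2:19, 3:55, 4:6, 5:51, 6:43, 7:46, 8:36.
Giant-step multiplier: 44^(-9) ≡ 44^(70-9) = 44^61 ≡ 42 (mod 71).
Giant steps γ_i = 14·42^i mod 71: γ_0=14, γ_1=20, γ_2=59, γ_3=64, γ_4=61, γ_5=6 (in table at j=4).
x = i·n + j = 5·9 + 4 = 49.
Check: 44^49 ≡ 14 (mod 71).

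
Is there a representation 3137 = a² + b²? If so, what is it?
1² + 56² (a=1, b=56)

Factorization: 3137 = 3137
By Fermat: n is sum of two squares iff every prime p ≡ 3 (mod 4) appears to even power.
All primes ≡ 3 (mod 4) appear to even power.
Search a = 0, 1, 2, … for 3137 - a² a perfect square: first hit at a = 1: 3137 - 1 = 3136 = 56².
3137 = 1² + 56² = 1 + 3136 ✓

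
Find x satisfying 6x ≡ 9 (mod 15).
x ≡ 4 (mod 5)

gcd(6, 15) = 3, which divides 9, so solutions exist.
Divide through by 3: 2x ≡ 3 (mod 5).
Find 2^(-1) mod 5 by the extended Euclidean algorithm:
5 = 2 × 2 + 1  ⟹  1 = (1)·5 + (-2)·2
So (-2)·2 ≡ 1 (mod 5), i.e. 2^(-1) ≡ -2 ≡ 3 (mod 5).
x ≡ 3 × 3 = 9 ≡ 4 (mod 5).
Check: 6 × 4 = 24 ≡ 9 (mod 15).
x ≡ 4 (mod 5), giving 3 solutions mod 15.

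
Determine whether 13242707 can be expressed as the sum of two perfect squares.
Not possible

Factorization: 13242707 = 37 × 71^3
By Fermat: n is sum of two squares iff every prime p ≡ 3 (mod 4) appears to even power.
Prime(s) ≡ 3 (mod 4) with odd exponent: [(71, 3)]
Therefore 13242707 cannot be expressed as a² + b².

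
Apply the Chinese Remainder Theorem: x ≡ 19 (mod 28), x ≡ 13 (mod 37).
383

Using Chinese Remainder Theorem:
M = 28 × 37 = 1036
M1 = 37, M2 = 28
y1 = 37^(-1) mod 28 = 25
y2 = 28^(-1) mod 37 = 4
x = (19×37×25 + 13×28×4) mod 1036 = 383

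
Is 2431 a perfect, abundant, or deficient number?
deficient

Proper divisors of 2431: sum = 1 + 11 + 13 + 17 + 143 + 187 + 221 = 593
Since 593 < 2431, 2431 is deficient.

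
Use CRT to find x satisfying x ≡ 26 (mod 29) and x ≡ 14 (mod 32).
142

Using Chinese Remainder Theorem:
M = 29 × 32 = 928
M1 = 32, M2 = 29
y1 = 32^(-1) mod 29 = 10
y2 = 29^(-1) mod 32 = 21
x = (26×32×10 + 14×29×21) mod 928 = 142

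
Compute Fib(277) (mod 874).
89

Matrix identity: Q^n = [[F_(n+1), F_n], [F_n, F_(n-1)]] with Q = [[1,1],[1,0]].
n = 277 = 100010101₂. Square-and-multiply, entries mod 874:
Q^1 = [[1,1],[1,0]]
Q^2 = (Q^1)² = [[2,1],[1,1]]
Q^4 = (Q^2)² = [[5,3],[3,2]]
Q^8 = (Q^4)² = [[34,21],[21,13]]
Q^17 = (Q^8)²·Q = [[836,723],[723,113]]
Q^34 = (Q^17)² = [[647,37],[37,610]]
Q^69 = (Q^34)²·Q = [[645,458],[458,187]]
Q^138 = (Q^69)² = [[5,866],[866,13]]
Q^277 = (Q^138)²·Q = [[819,89],[89,730]]
F_277 mod 874 = Q^277[0][1] = 89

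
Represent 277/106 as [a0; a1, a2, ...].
[2; 1, 1, 1, 1, 2, 2, 3]

Euclidean algorithm steps:
277 = 2 × 106 + 65
106 = 1 × 65 + 41
65 = 1 × 41 + 24
41 = 1 × 24 + 17
24 = 1 × 17 + 7
17 = 2 × 7 + 3
7 = 2 × 3 + 1
3 = 3 × 1 + 0
Continued fraction: [2; 1, 1, 1, 1, 2, 2, 3]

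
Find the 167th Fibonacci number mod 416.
209

Matrix identity: Q^n = [[F_(n+1), F_n], [F_n, F_(n-1)]] with Q = [[1,1],[1,0]].
n = 167 = 10100111₂. Square-and-multiply, entries mod 416:
Q^1 = [[1,1],[1,0]]
Q^2 = (Q^1)² = [[2,1],[1,1]]
Q^5 = (Q^2)²·Q = [[8,5],[5,3]]
Q^10 = (Q^5)² = [[89,55],[55,34]]
Q^20 = (Q^10)² = [[130,109],[109,21]]
Q^41 = (Q^20)²·Q = [[312,77],[77,235]]
Q^83 = (Q^41)²·Q = [[208,105],[105,103]]
Q^167 = (Q^83)²·Q = [[0,209],[209,207]]
F_167 mod 416 = Q^167[0][1] = 209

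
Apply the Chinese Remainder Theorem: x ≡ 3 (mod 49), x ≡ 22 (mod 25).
297

Using Chinese Remainder Theorem:
M = 49 × 25 = 1225
M1 = 25, M2 = 49
y1 = 25^(-1) mod 49 = 2
y2 = 49^(-1) mod 25 = 24
x = (3×25×2 + 22×49×24) mod 1225 = 297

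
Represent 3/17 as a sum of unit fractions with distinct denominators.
1/6 + 1/102

Greedy algorithm:
3/17: ceiling(17/3) = 6, use 1/6
1/102: ceiling(102/1) = 102, use 1/102
Result: 3/17 = 1/6 + 1/102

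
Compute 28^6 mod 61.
3

Repeated squaring. Binary of 6 = 110.
28^1 ≡ 28 (mod 61); 28^2 ≡ 52 (mod 61); 28^4 ≡ 20 (mod 61)
28^6 = 28^2 × 28^4 ≡ 3 (mod 61)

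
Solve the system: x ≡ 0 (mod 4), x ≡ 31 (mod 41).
72

Using Chinese Remainder Theorem:
M = 4 × 41 = 164
M1 = 41, M2 = 4
y1 = 41^(-1) mod 4 = 1
y2 = 4^(-1) mod 41 = 31
x = (0×41×1 + 31×4×31) mod 164 = 72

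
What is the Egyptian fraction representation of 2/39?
1/20 + 1/780

Greedy algorithm:
2/39: ceiling(39/2) = 20, use 1/20
1/780: ceiling(780/1) = 780, use 1/780
Result: 2/39 = 1/20 + 1/780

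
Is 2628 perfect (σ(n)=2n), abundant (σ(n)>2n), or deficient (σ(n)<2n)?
abundant

Proper divisors of 2628: sum = 1 + 2 + 3 + 4 + 6 + 9 + 12 + 18 + ... + 438 + 657 + 876 + 1314 (17 divisors) = 4106
Since 4106 > 2628, 2628 is abundant.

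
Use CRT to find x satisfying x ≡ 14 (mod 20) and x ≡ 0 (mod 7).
14

Using Chinese Remainder Theorem:
M = 20 × 7 = 140
M1 = 7, M2 = 20
y1 = 7^(-1) mod 20 = 3
y2 = 20^(-1) mod 7 = 6
x = (14×7×3 + 0×20×6) mod 140 = 14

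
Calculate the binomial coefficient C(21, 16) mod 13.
4

Using Lucas' theorem:
Write n=21 and k=16 in base 13:
n in base 13: [1, 8]
k in base 13: [1, 3]
C(21,16) mod 13 = ∏ C(n_i, k_i) mod 13
Digit binomials (mod 13): C(1,1) = 1; C(8,3) = 56 ≡ 4
Product: 1 × 4 = 4 ≡ 4 (mod 13)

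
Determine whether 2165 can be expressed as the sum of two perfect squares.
7² + 46² (a=7, b=46)

Factorization: 2165 = 5 × 433
By Fermat: n is sum of two squares iff every prime p ≡ 3 (mod 4) appears to even power.
All primes ≡ 3 (mod 4) appear to even power.
Search a = 0, 1, 2, … for 2165 - a² a perfect square: first hit at a = 7: 2165 - 49 = 2116 = 46².
2165 = 7² + 46² = 49 + 2116 ✓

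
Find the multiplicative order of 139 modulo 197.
196

197 is prime, so ord(139) divides φ(197) = 196.
Divisors of 196: 1, 2, 4, 7, 14, 28, 49, 98, 196.
Repeated squaring: 139^1 ≡ 139, 139^2 ≡ 15, 139^4 ≡ 28, 139^8 ≡ 193, 139^16 ≡ 16, 139^32 ≡ 59, 139^64 ≡ 132, 139^128 ≡ 88 (mod 197).
Test 139^d mod 197 for each divisor d in increasing order:
139^1 ≡ 139
139^2 ≡ 15
139^4 ≡ 28
139^7 = 139^4·139^2·139^1 ≡ 68
139^14 = 139^8·139^4·139^2 ≡ 93
139^28 = 139^16·139^8·139^4 ≡ 178
139^49 = 139^32·139^16·139^1 ≡ 14
139^98 = 139^64·139^32·139^2 ≡ 196
139^196 = 139^128·139^64·139^4 ≡ 1  ← first divisor giving 1
The order is 196.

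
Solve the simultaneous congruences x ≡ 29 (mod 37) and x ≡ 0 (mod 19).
399

Using Chinese Remainder Theorem:
M = 37 × 19 = 703
M1 = 19, M2 = 37
y1 = 19^(-1) mod 37 = 2
y2 = 37^(-1) mod 19 = 18
x = (29×19×2 + 0×37×18) mod 703 = 399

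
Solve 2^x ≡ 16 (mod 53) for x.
4

Baby-step giant-step with step n = ⌈√53⌉ = 8.
Baby steps 2^j mod 53 (j:value) for j=0..7: 0:1, 1:2, 2:4, 3:8, 4:16, 5:32, 6:11, 7:22.
h = 16 is already in the table at j=4, so x = 4.
Check: 2^4 ≡ 16 (mod 53).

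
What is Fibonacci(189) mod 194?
110

Matrix identity: Q^n = [[F_(n+1), F_n], [F_n, F_(n-1)]] with Q = [[1,1],[1,0]].
n = 189 = 10111101₂. Square-and-multiply, entries mod 194:
Q^1 = [[1,1],[1,0]]
Q^2 = (Q^1)² = [[2,1],[1,1]]
Q^5 = (Q^2)²·Q = [[8,5],[5,3]]
Q^11 = (Q^5)²·Q = [[144,89],[89,55]]
Q^23 = (Q^11)²·Q = [[2,139],[139,57]]
Q^47 = (Q^23)²·Q = [[172,119],[119,53]]
Q^94 = (Q^47)² = [[95,3],[3,92]]
Q^189 = (Q^94)²·Q = [[89,110],[110,173]]
F_189 mod 194 = Q^189[0][1] = 110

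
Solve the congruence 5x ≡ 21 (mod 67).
x ≡ 31 (mod 67)

gcd(5, 67) = 1, which divides 21, so solutions exist.
Find 5^(-1) mod 67 by the extended Euclidean algorithm:
67 = 13 × 5 + 2  ⟹  2 = (1)·67 + (-13)·5
5 = 2 × 2 + 1  ⟹  1 = (-2)·67 + (27)·5
So (27)·5 ≡ 1 (mod 67), i.e. 5^(-1) ≡ 27 (mod 67).
x ≡ 27 × 21 = 567 ≡ 31 (mod 67).
Check: 5 × 31 = 155 ≡ 21 (mod 67).
Unique solution: x ≡ 31 (mod 67)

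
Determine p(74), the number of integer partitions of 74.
7089500

p(n) counts ways to write n as a sum of positive integers (order ignored).
Euler's pentagonal recurrence: p(k) = p(k-1) + p(k-2) - p(k-5) - p(k-7) + p(k-12) + p(k-15) - ... (offsets j(3j∓1)/2, signs ++--, p(0)=1, p(<0)=0).
DP table for k = 0..73: p(0)=1, p(1)=1, p(2)=2, p(3)=3, p(4)=5, p(5)=7, p(6)=11, p(7)=15, p(8)=22, p(9)=30, p(10)=42, p(11)=56, p(12)=77, p(13)=101, p(14)=135, p(15)=176, p(16)=231, p(17)=297, p(18)=385, p(19)=490, p(20)=627, p(21)=792, p(22)=1002, p(23)=1255, p(24)=1575, p(25)=1958, p(26)=2436, p(27)=3010, p(28)=3718, p(29)=4565, p(30)=5604, p(31)=6842, p(32)=8349, p(33)=10143, p(34)=12310, p(35)=14883, p(36)=17977, p(37)=21637, p(38)=26015, p(39)=31185, p(40)=37338, p(41)=44583, p(42)=53174, p(43)=63261, p(44)=75175, p(45)=89134, p(46)=105558, p(47)=124754, p(48)=147273, p(49)=173525, p(50)=204226, p(51)=239943, p(52)=281589, p(53)=329931, p(54)=386155, p(55)=451276, p(56)=526823, p(57)=614154, p(58)=715220, p(59)=831820, p(60)=966467, p(61)=1121505, p(62)=1300156, p(63)=1505499, p(64)=1741630, p(65)=2012558, p(66)=2323520, p(67)=2679689, p(68)=3087735, p(69)=3554345, p(70)=4087968, p(71)=4697205, p(72)=5392783, p(73)=6185689.
Final step: p(74) = p(73) + p(72) - p(69) - p(67) + p(62) + p(59) - p(52) - p(48) + p(39) + p(34) - p(23) - p(17) + p(4)
= 6185689 + 5392783 - 3554345 - 2679689 + 1300156 + 831820 - 281589 - 147273 + 31185 + 12310 - 1255 - 297 + 5
= 7089500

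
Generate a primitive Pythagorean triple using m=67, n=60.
(889, 8040, 8089)

Euclid's formula: a = m² - n², b = 2mn, c = m² + n²
m = 67, n = 60
a = 67² - 60² = 4489 - 3600 = 889
b = 2 × 67 × 60 = 8040
c = 67² + 60² = 4489 + 3600 = 8089
Verification: 889² + 8040² = 790321 + 64641600 = 65431921 = 8089² ✓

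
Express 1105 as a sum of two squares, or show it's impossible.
4² + 33² (a=4, b=33)

Factorization: 1105 = 5 × 13 × 17
By Fermat: n is sum of two squares iff every prime p ≡ 3 (mod 4) appears to even power.
All primes ≡ 3 (mod 4) appear to even power.
Search a = 0, 1, 2, … for 1105 - a² a perfect square: first hit at a = 4: 1105 - 16 = 1089 = 33².
1105 = 4² + 33² = 16 + 1089 ✓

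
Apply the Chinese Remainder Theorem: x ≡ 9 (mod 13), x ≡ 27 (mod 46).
165

Using Chinese Remainder Theorem:
M = 13 × 46 = 598
M1 = 46, M2 = 13
y1 = 46^(-1) mod 13 = 2
y2 = 13^(-1) mod 46 = 39
x = (9×46×2 + 27×13×39) mod 598 = 165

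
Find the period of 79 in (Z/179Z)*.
178

179 is prime, so ord(79) divides φ(179) = 178.
Divisors of 178: 1, 2, 89, 178.
Repeated squaring: 79^1 ≡ 79, 79^2 ≡ 155, 79^4 ≡ 39, 79^8 ≡ 89, 79^16 ≡ 45, 79^32 ≡ 56, 79^64 ≡ 93, 79^128 ≡ 57 (mod 179).
Test 79^d mod 179 for each divisor d in increasing order:
79^1 ≡ 79
79^2 ≡ 155
79^89 = 79^64·79^16·79^8·79^1 ≡ 178
79^178 = 79^128·79^32·79^16·79^2 ≡ 1  ← first divisor giving 1
The order is 178.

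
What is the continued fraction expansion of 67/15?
[4; 2, 7]

Euclidean algorithm steps:
67 = 4 × 15 + 7
15 = 2 × 7 + 1
7 = 7 × 1 + 0
Continued fraction: [4; 2, 7]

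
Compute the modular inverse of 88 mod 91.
30

gcd(88, 91) = 1, so the inverse exists.
Extended Euclidean algorithm on (91, 88):
91 = 1 × 88 + 3  ⟹  3 = (1)·91 + (-1)·88
88 = 29 × 3 + 1  ⟹  1 = (-29)·91 + (30)·88
So (30)·88 ≡ 1 (mod 91), i.e. 88^(-1) ≡ 30 (mod 91).
Check: 88 × 30 = 2640 ≡ 1 (mod 91)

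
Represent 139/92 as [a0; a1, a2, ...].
[1; 1, 1, 22, 2]

Euclidean algorithm steps:
139 = 1 × 92 + 47
92 = 1 × 47 + 45
47 = 1 × 45 + 2
45 = 22 × 2 + 1
2 = 2 × 1 + 0
Continued fraction: [1; 1, 1, 22, 2]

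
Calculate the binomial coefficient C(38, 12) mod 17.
0

Using Lucas' theorem:
Write n=38 and k=12 in base 17:
n in base 17: [2, 4]
k in base 17: [0, 12]
C(38,12) mod 17 = ∏ C(n_i, k_i) mod 17
Digit binomials (mod 17): C(2,0) = 1; C(4,12) = 0 (k_i > n_i)
Product: 1 × 0 = 0 ≡ 0 (mod 17)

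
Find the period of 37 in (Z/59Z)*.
58

59 is prime, so ord(37) divides φ(59) = 58.
Divisors of 58: 1, 2, 29, 58.
Repeated squaring: 37^1 ≡ 37, 37^2 ≡ 12, 37^4 ≡ 26, 37^8 ≡ 27, 37^16 ≡ 21, 37^32 ≡ 28 (mod 59).
Test 37^d mod 59 for each divisor d in increasing order:
37^1 ≡ 37
37^2 ≡ 12
37^29 = 37^16·37^8·37^4·37^1 ≡ 58
37^58 = 37^32·37^16·37^8·37^2 ≡ 1  ← first divisor giving 1
The order is 58.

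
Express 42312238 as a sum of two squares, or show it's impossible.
Not possible

Factorization: 42312238 = 2 × 37 × 83^3
By Fermat: n is sum of two squares iff every prime p ≡ 3 (mod 4) appears to even power.
Prime(s) ≡ 3 (mod 4) with odd exponent: [(83, 3)]
Therefore 42312238 cannot be expressed as a² + b².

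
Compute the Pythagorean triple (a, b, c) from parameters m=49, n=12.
(2257, 1176, 2545)

Euclid's formula: a = m² - n², b = 2mn, c = m² + n²
m = 49, n = 12
a = 49² - 12² = 2401 - 144 = 2257
b = 2 × 49 × 12 = 1176
c = 49² + 12² = 2401 + 144 = 2545
Verification: 2257² + 1176² = 5094049 + 1382976 = 6477025 = 2545² ✓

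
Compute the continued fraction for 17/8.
[2; 8]

Euclidean algorithm steps:
17 = 2 × 8 + 1
8 = 8 × 1 + 0
Continued fraction: [2; 8]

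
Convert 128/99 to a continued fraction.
[1; 3, 2, 2, 2, 2]

Euclidean algorithm steps:
128 = 1 × 99 + 29
99 = 3 × 29 + 12
29 = 2 × 12 + 5
12 = 2 × 5 + 2
5 = 2 × 2 + 1
2 = 2 × 1 + 0
Continued fraction: [1; 3, 2, 2, 2, 2]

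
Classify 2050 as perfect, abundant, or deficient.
deficient

Proper divisors of 2050: sum = 1 + 2 + 5 + 10 + 25 + 41 + 50 + 82 + 205 + 410 + 1025 = 1856
Since 1856 < 2050, 2050 is deficient.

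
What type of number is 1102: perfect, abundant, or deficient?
deficient

Proper divisors of 1102: sum = 1 + 2 + 19 + 29 + 38 + 58 + 551 = 698
Since 698 < 1102, 1102 is deficient.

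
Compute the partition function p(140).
15065878135

p(n) counts ways to write n as a sum of positive integers (order ignored).
Euler's pentagonal recurrence: p(k) = p(k-1) + p(k-2) - p(k-5) - p(k-7) + p(k-12) + p(k-15) - ... (offsets j(3j∓1)/2, signs ++--, p(0)=1, p(<0)=0).
DP table for k = 0..139: p(0)=1, p(1)=1, p(2)=2, p(3)=3, p(4)=5, p(5)=7, p(6)=11, p(7)=15, p(8)=22, p(9)=30, p(10)=42, p(11)=56, p(12)=77, p(13)=101, p(14)=135, p(15)=176, p(16)=231, p(17)=297, p(18)=385, p(19)=490, p(20)=627, p(21)=792, p(22)=1002, p(23)=1255, p(24)=1575, p(25)=1958, p(26)=2436, p(27)=3010, p(28)=3718, p(29)=4565, p(30)=5604, p(31)=6842, p(32)=8349, p(33)=10143, p(34)=12310, p(35)=14883, p(36)=17977, p(37)=21637, p(38)=26015, p(39)=31185, p(40)=37338, p(41)=44583, p(42)=53174, p(43)=63261, p(44)=75175, p(45)=89134, p(46)=105558, p(47)=124754, p(48)=147273, p(49)=173525, p(50)=204226, p(51)=239943, p(52)=281589, p(53)=329931, p(54)=386155, p(55)=451276, p(56)=526823, p(57)=614154, p(58)=715220, p(59)=831820, p(60)=966467, p(61)=1121505, p(62)=1300156, p(63)=1505499, p(64)=1741630, p(65)=2012558, p(66)=2323520, p(67)=2679689, p(68)=3087735, p(69)=3554345, p(70)=4087968, p(71)=4697205, p(72)=5392783, p(73)=6185689, p(74)=7089500, p(75)=8118264, p(76)=9289091, p(77)=10619863, p(78)=12132164, p(79)=13848650, p(80)=15796476, p(81)=18004327, p(82)=20506255, p(83)=23338469, p(84)=26543660, p(85)=30167357, p(86)=34262962, p(87)=38887673, p(88)=44108109, p(89)=49995925, p(90)=56634173, p(91)=64112359, p(92)=72533807, p(93)=82010177, p(94)=92669720, p(95)=104651419, p(96)=118114304, p(97)=133230930, p(98)=150198136, p(99)=169229875, p(100)=190569292, p(101)=214481126, p(102)=241265379, p(103)=271248950, p(104)=304801365, p(105)=342325709, p(106)=384276336, p(107)=431149389, p(108)=483502844, p(109)=541946240, p(110)=607163746, p(111)=679903203, p(112)=761002156, p(113)=851376628, p(114)=952050665, p(115)=1064144451, p(116)=1188908248, p(117)=1327710076, p(118)=1482074143, p(119)=1653668665, p(120)=1844349560, p(121)=2056148051, p(122)=2291320912, p(123)=2552338241, p(124)=2841940500, p(125)=3163127352, p(126)=3519222692, p(127)=3913864295, p(128)=4351078600, p(129)=4835271870, p(130)=5371315400, p(131)=5964539504, p(132)=6620830889, p(133)=7346629512, p(134)=8149040695, p(135)=9035836076, p(136)=10015581680, p(137)=11097645016, p(138)=12292341831, p(139)=13610949895.
Final step: p(140) = p(139) + p(138) - p(135) - p(133) + p(128) + p(125) - p(118) - p(114) + p(105) + p(100) - p(89) - p(83) + p(70) + p(63) - p(48) - p(40) + p(23) + p(14)
= 13610949895 + 12292341831 - 9035836076 - 7346629512 + 4351078600 + 3163127352 - 1482074143 - 952050665 + 342325709 + 190569292 - 49995925 - 23338469 + 4087968 + 1505499 - 147273 - 37338 + 1255 + 135
= 15065878135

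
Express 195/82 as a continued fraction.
[2; 2, 1, 1, 1, 4, 2]

Euclidean algorithm steps:
195 = 2 × 82 + 31
82 = 2 × 31 + 20
31 = 1 × 20 + 11
20 = 1 × 11 + 9
11 = 1 × 9 + 2
9 = 4 × 2 + 1
2 = 2 × 1 + 0
Continued fraction: [2; 2, 1, 1, 1, 4, 2]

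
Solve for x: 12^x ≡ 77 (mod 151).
91

Baby-step giant-step with step n = ⌈√151⌉ = 13.
Baby steps 12^j mod 151 (j:value) for j=0..12: 0:1, 1:12, 2:144, 3:67, 4:49, 5:135, 6:110, 7:112, 8:136, 9:122, 10:105, 11:52, 12:20.
Giant-step multiplier: 12^(-13) ≡ 12^(150-13) = 12^137 ≡ 56 (mod 151).
Giant steps γ_i = 77·56^i mod 151: γ_0=77, γ_1=84, γ_2=23, γ_3=80, γ_4=101, γ_5=69, γ_6=89, γ_7=1 (in table at j=0).
x = i·n + j = 7·13 + 0 = 91.
Check: 12^91 ≡ 77 (mod 151).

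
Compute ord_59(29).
29

59 is prime, so ord(29) divides φ(59) = 58.
Divisors of 58: 1, 2, 29, 58.
Repeated squaring: 29^1 ≡ 29, 29^2 ≡ 15, 29^4 ≡ 48, 29^8 ≡ 3, 29^16 ≡ 9, 29^32 ≡ 22 (mod 59).
Test 29^d mod 59 for each divisor d in increasing order:
29^1 ≡ 29
29^2 ≡ 15
29^29 = 29^16·29^8·29^4·29^1 ≡ 1  ← first divisor giving 1
The order is 29.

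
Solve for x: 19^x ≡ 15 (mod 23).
7

Baby-step giant-step with step n = ⌈√23⌉ = 5.
Baby steps 19^j mod 23 (j:value) for j=0..4: 0:1, 1:19, 2:16, 3:5, 4:3.
Giant-step multiplier: 19^(-5) ≡ 19^(22-5) = 19^17 ≡ 21 (mod 23).
Giant steps γ_i = 15·21^i mod 23: γ_0=15, γ_1=16 (in table at j=2).
x = i·n + j = 1·5 + 2 = 7.
Check: 19^7 ≡ 15 (mod 23).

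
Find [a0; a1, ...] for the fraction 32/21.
[1; 1, 1, 10]

Euclidean algorithm steps:
32 = 1 × 21 + 11
21 = 1 × 11 + 10
11 = 1 × 10 + 1
10 = 10 × 1 + 0
Continued fraction: [1; 1, 1, 10]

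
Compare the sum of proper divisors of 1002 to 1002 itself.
abundant

Proper divisors of 1002: sum = 1 + 2 + 3 + 6 + 167 + 334 + 501 = 1014
Since 1014 > 1002, 1002 is abundant.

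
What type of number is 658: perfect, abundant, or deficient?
deficient

Proper divisors of 658: sum = 1 + 2 + 7 + 14 + 47 + 94 + 329 = 494
Since 494 < 658, 658 is deficient.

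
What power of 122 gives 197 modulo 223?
186

Baby-step giant-step with step n = ⌈√223⌉ = 15.
Baby steps 122^j mod 223 (j:value) for j=0..14: 0:1, 1:122, 2:166, 3:182, 4:127, 5:107, 6:120, 7:145, 8:73, 9:209, 10:76, 11:129, 12:128, 13:6, 14:63.
Giant-step multiplier: 122^(-15) ≡ 122^(222-15) = 122^207 ≡ 208 (mod 223).
Giant steps γ_i = 197·208^i mod 223: γ_0=197, γ_1=167, γ_2=171, γ_3=111, γ_4=119, γ_5=222, γ_6=15, γ_7=221, γ_8=30, γ_9=219, γ_10=60, γ_11=215, γ_12=120 (in table at j=6).
x = i·n + j = 12·15 + 6 = 186.
Check: 122^186 ≡ 197 (mod 223).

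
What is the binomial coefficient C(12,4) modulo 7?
5

Using Lucas' theorem:
Write n=12 and k=4 in base 7:
n in base 7: [1, 5]
k in base 7: [0, 4]
C(12,4) mod 7 = ∏ C(n_i, k_i) mod 7
Digit binomials (mod 7): C(1,0) = 1; C(5,4) = 5
Product: 1 × 5 = 5 ≡ 5 (mod 7)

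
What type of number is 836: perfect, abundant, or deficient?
abundant

Proper divisors of 836: sum = 1 + 2 + 4 + 11 + 19 + 22 + 38 + 44 + 76 + 209 + 418 = 844
Since 844 > 836, 836 is abundant.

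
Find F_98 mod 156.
13

Matrix identity: Q^n = [[F_(n+1), F_n], [F_n, F_(n-1)]] with Q = [[1,1],[1,0]].
n = 98 = 1100010₂. Square-and-multiply, entries mod 156:
Q^1 = [[1,1],[1,0]]
Q^3 = (Q^1)²·Q = [[3,2],[2,1]]
Q^6 = (Q^3)² = [[13,8],[8,5]]
Q^12 = (Q^6)² = [[77,144],[144,89]]
Q^24 = (Q^12)² = [[145,36],[36,109]]
Q^49 = (Q^24)²·Q = [[109,13],[13,96]]
Q^98 = (Q^49)² = [[38,13],[13,25]]
F_98 mod 156 = Q^98[0][1] = 13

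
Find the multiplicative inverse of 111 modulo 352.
111

gcd(111, 352) = 1, so the inverse exists.
Extended Euclidean algorithm on (352, 111):
352 = 3 × 111 + 19  ⟹  19 = (1)·352 + (-3)·111
111 = 5 × 19 + 16  ⟹  16 = (-5)·352 + (16)·111
19 = 1 × 16 + 3  ⟹  3 = (6)·352 + (-19)·111
16 = 5 × 3 + 1  ⟹  1 = (-35)·352 + (111)·111
So (111)·111 ≡ 1 (mod 352), i.e. 111^(-1) ≡ 111 (mod 352).
Check: 111 × 111 = 12321 ≡ 1 (mod 352)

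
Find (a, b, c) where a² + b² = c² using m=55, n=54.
(109, 5940, 5941)

Euclid's formula: a = m² - n², b = 2mn, c = m² + n²
m = 55, n = 54
a = 55² - 54² = 3025 - 2916 = 109
b = 2 × 55 × 54 = 5940
c = 55² + 54² = 3025 + 2916 = 5941
Verification: 109² + 5940² = 11881 + 35283600 = 35295481 = 5941² ✓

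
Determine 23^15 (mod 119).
71

Repeated squaring. Binary of 15 = 1111.
23^1 ≡ 23 (mod 119); 23^2 ≡ 53 (mod 119); 23^4 ≡ 72 (mod 119); 23^8 ≡ 67 (mod 119)
23^15 = 23^1 × 23^2 × 23^4 × 23^8 ≡ 71 (mod 119)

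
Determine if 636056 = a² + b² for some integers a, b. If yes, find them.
Not possible

Factorization: 636056 = 2^3 × 43^3
By Fermat: n is sum of two squares iff every prime p ≡ 3 (mod 4) appears to even power.
Prime(s) ≡ 3 (mod 4) with odd exponent: [(43, 3)]
Therefore 636056 cannot be expressed as a² + b².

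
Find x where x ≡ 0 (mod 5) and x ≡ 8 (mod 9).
35

Using Chinese Remainder Theorem:
M = 5 × 9 = 45
M1 = 9, M2 = 5
y1 = 9^(-1) mod 5 = 4
y2 = 5^(-1) mod 9 = 2
x = (0×9×4 + 8×5×2) mod 45 = 35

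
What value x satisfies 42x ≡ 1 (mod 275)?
203

gcd(42, 275) = 1, so the inverse exists.
Extended Euclidean algorithm on (275, 42):
275 = 6 × 42 + 23  ⟹  23 = (1)·275 + (-6)·42
42 = 1 × 23 + 19  ⟹  19 = (-1)·275 + (7)·42
23 = 1 × 19 + 4  ⟹  4 = (2)·275 + (-13)·42
19 = 4 × 4 + 3  ⟹  3 = (-9)·275 + (59)·42
4 = 1 × 3 + 1  ⟹  1 = (11)·275 + (-72)·42
So (-72)·42 ≡ 1 (mod 275), i.e. 42^(-1) ≡ -72 ≡ 203 (mod 275).
Check: 42 × 203 = 8526 ≡ 1 (mod 275)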